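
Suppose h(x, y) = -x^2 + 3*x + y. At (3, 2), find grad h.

(-3, 1)

∂h/∂x = -2*x + 3
∂h/∂y = 1
∇h = (-2*x + 3, 1)
At (3, 2): (-3, 1).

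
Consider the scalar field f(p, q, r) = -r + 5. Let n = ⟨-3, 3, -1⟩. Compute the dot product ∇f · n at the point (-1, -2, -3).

∂f/∂p = 0
∂f/∂q = 0
∂f/∂r = -1
∇f at (-1, -2, -3) = (0, 0, -1)
∇f · n = (0)(-3) + (0)(3) + (-1)(-1) = 1

1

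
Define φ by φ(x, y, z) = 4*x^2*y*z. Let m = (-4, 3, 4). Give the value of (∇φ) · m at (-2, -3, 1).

-336

∂φ/∂x = 8*x*y*z
∂φ/∂y = 4*x^2*z
∂φ/∂z = 4*x^2*y
∇φ at (-2, -3, 1) = (48, 16, -48)
∇φ · m = (48)(-4) + (16)(3) + (-48)(4) = -336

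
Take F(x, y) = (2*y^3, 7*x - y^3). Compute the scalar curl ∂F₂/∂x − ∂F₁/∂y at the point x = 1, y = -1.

∂F₂/∂x = 7
∂F₁/∂y = 6*y^2
Scalar curl = -6*y^2 + 7
At (1, -1): 1.

1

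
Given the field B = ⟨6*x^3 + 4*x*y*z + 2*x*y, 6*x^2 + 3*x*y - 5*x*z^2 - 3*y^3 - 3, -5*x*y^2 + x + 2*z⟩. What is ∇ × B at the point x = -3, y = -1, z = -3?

(60, 16, -114)

(∇×B)₁ = ∂B₃/∂y − ∂B₂/∂z = -10*x*y + 10*x*z
(∇×B)₂ = ∂B₁/∂z − ∂B₃/∂x = 4*x*y + 5*y^2 - 1
(∇×B)₃ = ∂B₂/∂x − ∂B₁/∂y = -4*x*z + 10*x + 3*y - 5*z^2
∇×B = (-10*x*y + 10*x*z, 4*x*y + 5*y^2 - 1, -4*x*z + 10*x + 3*y - 5*z^2)
At (-3, -1, -3): (60, 16, -114).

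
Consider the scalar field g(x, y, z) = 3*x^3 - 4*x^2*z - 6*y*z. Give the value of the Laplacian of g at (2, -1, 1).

∂²g/∂x² = 2*(9*x - 4*z)
∂²g/∂y² = 0
∂²g/∂z² = 0
∇²g = 18*x - 8*z
At (2, -1, 1): 28.

28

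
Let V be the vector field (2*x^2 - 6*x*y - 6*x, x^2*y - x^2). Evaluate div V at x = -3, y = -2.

∂V₁/∂x = 4*x - 6*y - 6
∂V₂/∂y = x^2
∇·V = x^2 + 4*x - 6*y - 6
At (-3, -2): 3.

3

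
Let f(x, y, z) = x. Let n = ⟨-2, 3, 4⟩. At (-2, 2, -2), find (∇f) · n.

-2

∂f/∂x = 1
∂f/∂y = 0
∂f/∂z = 0
∇f at (-2, 2, -2) = (1, 0, 0)
∇f · n = (1)(-2) + (0)(3) + (0)(4) = -2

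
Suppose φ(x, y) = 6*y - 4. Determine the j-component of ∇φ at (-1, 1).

(∇φ)_2 = ∂φ/∂y = 6
At (-1, 1): 6.

6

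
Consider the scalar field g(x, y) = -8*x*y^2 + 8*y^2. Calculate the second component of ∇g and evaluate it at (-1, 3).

96

(∇g)_2 = ∂g/∂y = -16*x*y + 16*y
At (-1, 3): 96.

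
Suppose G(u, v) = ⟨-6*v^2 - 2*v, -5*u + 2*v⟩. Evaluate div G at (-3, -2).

∂G₁/∂u = 0
∂G₂/∂v = 2
∇·G = 2
At (-3, -2): 2.

2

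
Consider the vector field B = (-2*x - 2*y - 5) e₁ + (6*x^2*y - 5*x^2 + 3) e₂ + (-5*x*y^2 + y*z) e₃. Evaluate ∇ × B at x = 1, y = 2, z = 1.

(∇×B)₁ = ∂B₃/∂y − ∂B₂/∂z = -10*x*y + z
(∇×B)₂ = ∂B₁/∂z − ∂B₃/∂x = 5*y^2
(∇×B)₃ = ∂B₂/∂x − ∂B₁/∂y = 12*x*y - 10*x + 2
∇×B = (-10*x*y + z, 5*y^2, 12*x*y - 10*x + 2)
At (1, 2, 1): (-19, 20, 16).

(-19, 20, 16)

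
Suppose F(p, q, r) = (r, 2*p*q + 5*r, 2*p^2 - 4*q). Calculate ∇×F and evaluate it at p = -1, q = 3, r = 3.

(-9, 5, 6)

(∇×F)₁ = ∂F₃/∂q − ∂F₂/∂r = -9
(∇×F)₂ = ∂F₁/∂r − ∂F₃/∂p = -4*p + 1
(∇×F)₃ = ∂F₂/∂p − ∂F₁/∂q = 2*q
∇×F = (-9, -4*p + 1, 2*q)
At (-1, 3, 3): (-9, 5, 6).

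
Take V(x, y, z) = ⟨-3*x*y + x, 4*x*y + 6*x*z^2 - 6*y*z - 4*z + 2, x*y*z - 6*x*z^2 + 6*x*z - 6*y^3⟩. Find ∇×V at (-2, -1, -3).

(∇×V)₁ = ∂V₃/∂y − ∂V₂/∂z = -11*x*z - 18*y^2 + 6*y + 4
(∇×V)₂ = ∂V₁/∂z − ∂V₃/∂x = -y*z + 6*z^2 - 6*z
(∇×V)₃ = ∂V₂/∂x − ∂V₁/∂y = 3*x + 4*y + 6*z^2
∇×V = (-11*x*z - 18*y^2 + 6*y + 4, -y*z + 6*z^2 - 6*z, 3*x + 4*y + 6*z^2)
At (-2, -1, -3): (-86, 69, 44).

(-86, 69, 44)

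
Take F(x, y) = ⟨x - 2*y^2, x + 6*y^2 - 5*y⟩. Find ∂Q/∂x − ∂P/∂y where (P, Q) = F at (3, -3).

-11

∂F₂/∂x = 1
∂F₁/∂y = -4*y
Scalar curl = 4*y + 1
At (3, -3): -11.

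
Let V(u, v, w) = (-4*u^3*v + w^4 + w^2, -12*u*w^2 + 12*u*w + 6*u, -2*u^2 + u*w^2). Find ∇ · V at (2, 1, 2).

∂V₁/∂u = -12*u^2*v
∂V₂/∂v = 0
∂V₃/∂w = 2*u*w
∇·V = -12*u^2*v + 2*u*w
At (2, 1, 2): -40.

-40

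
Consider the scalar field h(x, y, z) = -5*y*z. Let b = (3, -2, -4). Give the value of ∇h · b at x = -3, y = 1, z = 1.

30

∂h/∂x = 0
∂h/∂y = -5*z
∂h/∂z = -5*y
∇h at (-3, 1, 1) = (0, -5, -5)
∇h · b = (0)(3) + (-5)(-2) + (-5)(-4) = 30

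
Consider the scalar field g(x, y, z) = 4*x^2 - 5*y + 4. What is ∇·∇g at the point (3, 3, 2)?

8

∂²g/∂x² = 8
∂²g/∂y² = 0
∂²g/∂z² = 0
∇²g = 8
At (3, 3, 2): 8.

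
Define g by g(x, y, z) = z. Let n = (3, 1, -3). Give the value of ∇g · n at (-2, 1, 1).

∂g/∂x = 0
∂g/∂y = 0
∂g/∂z = 1
∇g at (-2, 1, 1) = (0, 0, 1)
∇g · n = (0)(3) + (0)(1) + (1)(-3) = -3

-3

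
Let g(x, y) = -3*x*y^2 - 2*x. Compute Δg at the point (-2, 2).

12

∂²g/∂x² = 0
∂²g/∂y² = -6*x
∇²g = -6*x
At (-2, 2): 12.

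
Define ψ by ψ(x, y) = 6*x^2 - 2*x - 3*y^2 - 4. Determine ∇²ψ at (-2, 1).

∂²ψ/∂x² = 12
∂²ψ/∂y² = -6
∇²ψ = 6
At (-2, 1): 6.

6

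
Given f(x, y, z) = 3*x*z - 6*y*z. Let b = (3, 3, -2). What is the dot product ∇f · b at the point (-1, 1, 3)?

∂f/∂x = 3*z
∂f/∂y = -6*z
∂f/∂z = 3*x - 6*y
∇f at (-1, 1, 3) = (9, -18, -9)
∇f · b = (9)(3) + (-18)(3) + (-9)(-2) = -9

-9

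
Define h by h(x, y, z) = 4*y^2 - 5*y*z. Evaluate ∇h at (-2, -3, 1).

∂h/∂x = 0
∂h/∂y = 8*y - 5*z
∂h/∂z = -5*y
∇h = (0, 8*y - 5*z, -5*y)
At (-2, -3, 1): (0, -29, 15).

(0, -29, 15)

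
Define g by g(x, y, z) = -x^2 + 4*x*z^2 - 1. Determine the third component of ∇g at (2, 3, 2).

32

(∇g)_3 = ∂g/∂z = 8*x*z
At (2, 3, 2): 32.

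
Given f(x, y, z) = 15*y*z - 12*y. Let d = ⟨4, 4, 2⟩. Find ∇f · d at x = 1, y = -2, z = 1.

-48

∂f/∂x = 0
∂f/∂y = 15*z - 12
∂f/∂z = 15*y
∇f at (1, -2, 1) = (0, 3, -30)
∇f · d = (0)(4) + (3)(4) + (-30)(2) = -48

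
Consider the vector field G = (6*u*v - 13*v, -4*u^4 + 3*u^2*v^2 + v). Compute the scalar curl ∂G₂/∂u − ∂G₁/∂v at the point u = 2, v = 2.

∂G₂/∂u = -16*u^3 + 6*u*v^2
∂G₁/∂v = 6*u - 13
Scalar curl = -16*u^3 + 6*u*v^2 - 6*u + 13
At (2, 2): -79.

-79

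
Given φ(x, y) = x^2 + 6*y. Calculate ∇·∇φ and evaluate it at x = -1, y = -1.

∂²φ/∂x² = 2
∂²φ/∂y² = 0
∇²φ = 2
At (-1, -1): 2.

2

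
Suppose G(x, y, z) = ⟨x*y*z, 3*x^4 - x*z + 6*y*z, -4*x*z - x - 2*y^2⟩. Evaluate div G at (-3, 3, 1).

21

∂G₁/∂x = y*z
∂G₂/∂y = 6*z
∂G₃/∂z = -4*x
∇·G = -4*x + y*z + 6*z
At (-3, 3, 1): 21.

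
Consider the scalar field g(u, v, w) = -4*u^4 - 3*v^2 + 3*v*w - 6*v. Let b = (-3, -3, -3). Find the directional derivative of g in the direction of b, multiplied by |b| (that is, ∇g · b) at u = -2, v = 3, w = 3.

∂g/∂u = -16*u^3
∂g/∂v = -6*v + 3*w - 6
∂g/∂w = 3*v
∇g at (-2, 3, 3) = (128, -15, 9)
∇g · b = (128)(-3) + (-15)(-3) + (9)(-3) = -366

-366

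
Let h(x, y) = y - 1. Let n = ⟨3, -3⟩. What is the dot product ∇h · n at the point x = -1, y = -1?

-3

∂h/∂x = 0
∂h/∂y = 1
∇h at (-1, -1) = (0, 1)
∇h · n = (0)(3) + (1)(-3) = -3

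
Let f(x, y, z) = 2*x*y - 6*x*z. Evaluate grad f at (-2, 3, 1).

∂f/∂x = 2*y - 6*z
∂f/∂y = 2*x
∂f/∂z = -6*x
∇f = (2*y - 6*z, 2*x, -6*x)
At (-2, 3, 1): (0, -4, 12).

(0, -4, 12)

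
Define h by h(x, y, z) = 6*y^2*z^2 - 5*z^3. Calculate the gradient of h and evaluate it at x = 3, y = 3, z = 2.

∂h/∂x = 0
∂h/∂y = 12*y*z^2
∂h/∂z = 12*y^2*z - 15*z^2
∇h = (0, 12*y*z^2, 12*y^2*z - 15*z^2)
At (3, 3, 2): (0, 144, 156).

(0, 144, 156)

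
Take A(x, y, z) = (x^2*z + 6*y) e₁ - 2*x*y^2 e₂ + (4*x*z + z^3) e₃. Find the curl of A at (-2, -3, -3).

(∇×A)₁ = ∂A₃/∂y − ∂A₂/∂z = 0
(∇×A)₂ = ∂A₁/∂z − ∂A₃/∂x = x^2 - 4*z
(∇×A)₃ = ∂A₂/∂x − ∂A₁/∂y = -2*y^2 - 6
∇×A = (0, x^2 - 4*z, -2*y^2 - 6)
At (-2, -3, -3): (0, 16, -24).

(0, 16, -24)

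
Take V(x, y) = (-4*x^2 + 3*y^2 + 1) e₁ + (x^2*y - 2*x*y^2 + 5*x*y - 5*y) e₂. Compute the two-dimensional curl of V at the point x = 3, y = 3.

∂V₂/∂x = 2*x*y - 2*y^2 + 5*y
∂V₁/∂y = 6*y
Scalar curl = 2*x*y - 2*y^2 - y
At (3, 3): -3.

-3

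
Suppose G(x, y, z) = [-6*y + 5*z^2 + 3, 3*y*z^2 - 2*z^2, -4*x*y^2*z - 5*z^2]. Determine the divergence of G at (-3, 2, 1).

∂G₁/∂x = 0
∂G₂/∂y = 3*z^2
∂G₃/∂z = -4*x*y^2 - 10*z
∇·G = -4*x*y^2 + 3*z^2 - 10*z
At (-3, 2, 1): 41.

41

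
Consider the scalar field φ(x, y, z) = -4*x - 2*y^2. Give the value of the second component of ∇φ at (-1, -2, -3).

(∇φ)_2 = ∂φ/∂y = -4*y
At (-1, -2, -3): 8.

8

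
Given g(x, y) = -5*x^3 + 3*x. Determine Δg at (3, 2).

-90

∂²g/∂x² = -30*x
∂²g/∂y² = 0
∇²g = -30*x
At (3, 2): -90.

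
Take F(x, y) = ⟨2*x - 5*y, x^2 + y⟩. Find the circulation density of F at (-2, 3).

∂F₂/∂x = 2*x
∂F₁/∂y = -5
Scalar curl = 2*x + 5
At (-2, 3): 1.

1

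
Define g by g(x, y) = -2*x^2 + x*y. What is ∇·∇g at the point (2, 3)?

-4

∂²g/∂x² = -4
∂²g/∂y² = 0
∇²g = -4
At (2, 3): -4.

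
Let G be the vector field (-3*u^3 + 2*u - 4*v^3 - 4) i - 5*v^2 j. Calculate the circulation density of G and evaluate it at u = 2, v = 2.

∂G₂/∂u = 0
∂G₁/∂v = -12*v^2
Scalar curl = 12*v^2
At (2, 2): 48.

48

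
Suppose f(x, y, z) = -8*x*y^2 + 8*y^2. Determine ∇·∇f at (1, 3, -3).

∂²f/∂x² = 0
∂²f/∂y² = 16*(-x + 1)
∂²f/∂z² = 0
∇²f = -16*x + 16
At (1, 3, -3): 0.

0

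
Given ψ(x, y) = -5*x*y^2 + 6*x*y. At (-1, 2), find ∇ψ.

∂ψ/∂x = -5*y^2 + 6*y
∂ψ/∂y = -10*x*y + 6*x
∇ψ = (-5*y^2 + 6*y, -10*x*y + 6*x)
At (-1, 2): (-8, 14).

(-8, 14)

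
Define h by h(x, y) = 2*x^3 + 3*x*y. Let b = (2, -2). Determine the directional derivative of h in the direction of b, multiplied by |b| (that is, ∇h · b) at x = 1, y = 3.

∂h/∂x = 6*x^2 + 3*y
∂h/∂y = 3*x
∇h at (1, 3) = (15, 3)
∇h · b = (15)(2) + (3)(-2) = 24

24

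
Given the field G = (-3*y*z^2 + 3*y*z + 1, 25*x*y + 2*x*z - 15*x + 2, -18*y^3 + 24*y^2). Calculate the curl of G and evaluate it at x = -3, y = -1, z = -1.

(∇×G)₁ = ∂G₃/∂y − ∂G₂/∂z = -2*x - 54*y^2 + 48*y
(∇×G)₂ = ∂G₁/∂z − ∂G₃/∂x = -6*y*z + 3*y
(∇×G)₃ = ∂G₂/∂x − ∂G₁/∂y = 25*y + 3*z^2 - z - 15
∇×G = (-2*x - 54*y^2 + 48*y, -6*y*z + 3*y, 25*y + 3*z^2 - z - 15)
At (-3, -1, -1): (-96, -9, -36).

(-96, -9, -36)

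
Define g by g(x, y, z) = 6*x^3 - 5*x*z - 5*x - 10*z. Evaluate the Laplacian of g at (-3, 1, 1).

∂²g/∂x² = 36*x
∂²g/∂y² = 0
∂²g/∂z² = 0
∇²g = 36*x
At (-3, 1, 1): -108.

-108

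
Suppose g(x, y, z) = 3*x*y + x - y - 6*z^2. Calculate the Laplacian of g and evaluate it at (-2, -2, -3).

-12

∂²g/∂x² = 0
∂²g/∂y² = 0
∂²g/∂z² = -12
∇²g = -12
At (-2, -2, -3): -12.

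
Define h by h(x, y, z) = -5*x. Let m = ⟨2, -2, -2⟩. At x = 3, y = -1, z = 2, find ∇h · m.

∂h/∂x = -5
∂h/∂y = 0
∂h/∂z = 0
∇h at (3, -1, 2) = (-5, 0, 0)
∇h · m = (-5)(2) + (0)(-2) + (0)(-2) = -10

-10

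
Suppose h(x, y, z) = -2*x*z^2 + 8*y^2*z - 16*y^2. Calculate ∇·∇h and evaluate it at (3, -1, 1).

-28

∂²h/∂x² = 0
∂²h/∂y² = 16*(z - 2)
∂²h/∂z² = -4*x
∇²h = -4*x + 16*z - 32
At (3, -1, 1): -28.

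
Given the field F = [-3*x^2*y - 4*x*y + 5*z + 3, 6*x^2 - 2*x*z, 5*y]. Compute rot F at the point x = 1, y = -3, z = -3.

(7, 5, 25)

(∇×F)₁ = ∂F₃/∂y − ∂F₂/∂z = 2*x + 5
(∇×F)₂ = ∂F₁/∂z − ∂F₃/∂x = 5
(∇×F)₃ = ∂F₂/∂x − ∂F₁/∂y = 3*x^2 + 16*x - 2*z
∇×F = (2*x + 5, 5, 3*x^2 + 16*x - 2*z)
At (1, -3, -3): (7, 5, 25).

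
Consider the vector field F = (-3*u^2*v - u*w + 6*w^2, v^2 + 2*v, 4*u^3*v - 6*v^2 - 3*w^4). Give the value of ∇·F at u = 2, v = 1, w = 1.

∂F₁/∂u = -6*u*v - w
∂F₂/∂v = 2*v + 2
∂F₃/∂w = -12*w^3
∇·F = -6*u*v + 2*v - 12*w^3 - w + 2
At (2, 1, 1): -21.

-21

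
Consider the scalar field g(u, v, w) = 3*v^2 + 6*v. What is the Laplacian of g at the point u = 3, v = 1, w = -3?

6

∂²g/∂u² = 0
∂²g/∂v² = 6
∂²g/∂w² = 0
∇²g = 6
At (3, 1, -3): 6.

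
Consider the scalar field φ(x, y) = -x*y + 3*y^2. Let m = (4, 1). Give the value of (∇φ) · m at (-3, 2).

∂φ/∂x = -y
∂φ/∂y = -x + 6*y
∇φ at (-3, 2) = (-2, 15)
∇φ · m = (-2)(4) + (15)(1) = 7

7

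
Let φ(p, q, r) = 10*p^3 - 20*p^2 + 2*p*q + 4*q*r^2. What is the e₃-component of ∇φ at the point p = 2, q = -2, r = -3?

(∇φ)_3 = ∂φ/∂r = 8*q*r
At (2, -2, -3): 48.

48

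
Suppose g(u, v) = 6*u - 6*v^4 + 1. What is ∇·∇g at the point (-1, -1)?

∂²g/∂u² = 0
∂²g/∂v² = -72*v^2
∇²g = -72*v^2
At (-1, -1): -72.

-72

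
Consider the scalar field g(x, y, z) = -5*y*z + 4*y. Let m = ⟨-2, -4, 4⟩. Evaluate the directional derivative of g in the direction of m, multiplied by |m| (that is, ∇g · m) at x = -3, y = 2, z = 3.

4

∂g/∂x = 0
∂g/∂y = -5*z + 4
∂g/∂z = -5*y
∇g at (-3, 2, 3) = (0, -11, -10)
∇g · m = (0)(-2) + (-11)(-4) + (-10)(4) = 4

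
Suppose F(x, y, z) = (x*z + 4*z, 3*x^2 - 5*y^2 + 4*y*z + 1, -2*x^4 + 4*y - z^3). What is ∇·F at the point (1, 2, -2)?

∂F₁/∂x = z
∂F₂/∂y = -10*y + 4*z
∂F₃/∂z = -3*z^2
∇·F = -10*y - 3*z^2 + 5*z
At (1, 2, -2): -42.

-42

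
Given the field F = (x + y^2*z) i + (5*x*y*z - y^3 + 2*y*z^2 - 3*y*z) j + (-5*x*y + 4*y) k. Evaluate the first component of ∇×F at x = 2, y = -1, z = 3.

13

(∇×F)_1 = ∂F₃/∂y − ∂F₂/∂z
= -5*x + 4 − (5*x*y + 4*y*z - 3*y)
= -5*x*y - 5*x - 4*y*z + 3*y + 4
At (2, -1, 3): 13.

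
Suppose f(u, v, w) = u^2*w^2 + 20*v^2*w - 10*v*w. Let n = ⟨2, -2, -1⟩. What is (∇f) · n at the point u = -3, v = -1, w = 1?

40

∂f/∂u = 2*u*w^2
∂f/∂v = 40*v*w - 10*w
∂f/∂w = 2*u^2*w + 20*v^2 - 10*v
∇f at (-3, -1, 1) = (-6, -50, 48)
∇f · n = (-6)(2) + (-50)(-2) + (48)(-1) = 40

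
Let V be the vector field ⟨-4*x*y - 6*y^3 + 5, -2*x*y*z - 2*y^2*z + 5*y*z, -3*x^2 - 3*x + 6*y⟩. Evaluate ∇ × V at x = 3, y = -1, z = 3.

(∇×V)₁ = ∂V₃/∂y − ∂V₂/∂z = 2*x*y + 2*y^2 - 5*y + 6
(∇×V)₂ = ∂V₁/∂z − ∂V₃/∂x = 6*x + 3
(∇×V)₃ = ∂V₂/∂x − ∂V₁/∂y = 4*x + 18*y^2 - 2*y*z
∇×V = (2*x*y + 2*y^2 - 5*y + 6, 6*x + 3, 4*x + 18*y^2 - 2*y*z)
At (3, -1, 3): (7, 21, 36).

(7, 21, 36)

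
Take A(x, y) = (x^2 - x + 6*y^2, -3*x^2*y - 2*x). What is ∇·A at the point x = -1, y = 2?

-6

∂A₁/∂x = 2*x - 1
∂A₂/∂y = -3*x^2
∇·A = -3*x^2 + 2*x - 1
At (-1, 2): -6.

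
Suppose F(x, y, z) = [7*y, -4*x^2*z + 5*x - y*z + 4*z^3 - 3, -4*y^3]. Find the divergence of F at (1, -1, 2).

∂F₁/∂x = 0
∂F₂/∂y = -z
∂F₃/∂z = 0
∇·F = -z
At (1, -1, 2): -2.

-2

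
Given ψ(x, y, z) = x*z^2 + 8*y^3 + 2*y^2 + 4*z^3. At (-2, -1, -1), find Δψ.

-72

∂²ψ/∂x² = 0
∂²ψ/∂y² = 4*(12*y + 1)
∂²ψ/∂z² = 2*(x + 12*z)
∇²ψ = 2*x + 48*y + 24*z + 4
At (-2, -1, -1): -72.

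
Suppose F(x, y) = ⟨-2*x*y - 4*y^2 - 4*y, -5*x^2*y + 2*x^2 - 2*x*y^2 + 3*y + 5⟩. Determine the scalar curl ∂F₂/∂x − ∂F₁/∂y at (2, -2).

32

∂F₂/∂x = -10*x*y + 4*x - 2*y^2
∂F₁/∂y = -2*x - 8*y - 4
Scalar curl = -10*x*y + 6*x - 2*y^2 + 8*y + 4
At (2, -2): 32.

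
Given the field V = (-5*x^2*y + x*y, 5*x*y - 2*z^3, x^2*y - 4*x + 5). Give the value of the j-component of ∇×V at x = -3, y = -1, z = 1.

(∇×V)_2 = ∂V₁/∂z − ∂V₃/∂x
= 0 − (2*x*y - 4)
= -2*x*y + 4
At (-3, -1, 1): -2.

-2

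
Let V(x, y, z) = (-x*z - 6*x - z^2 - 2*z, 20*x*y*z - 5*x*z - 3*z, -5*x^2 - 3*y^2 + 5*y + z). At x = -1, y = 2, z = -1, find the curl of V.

(31, -9, -35)

(∇×V)₁ = ∂V₃/∂y − ∂V₂/∂z = -20*x*y + 5*x - 6*y + 8
(∇×V)₂ = ∂V₁/∂z − ∂V₃/∂x = 9*x - 2*z - 2
(∇×V)₃ = ∂V₂/∂x − ∂V₁/∂y = 20*y*z - 5*z
∇×V = (-20*x*y + 5*x - 6*y + 8, 9*x - 2*z - 2, 20*y*z - 5*z)
At (-1, 2, -1): (31, -9, -35).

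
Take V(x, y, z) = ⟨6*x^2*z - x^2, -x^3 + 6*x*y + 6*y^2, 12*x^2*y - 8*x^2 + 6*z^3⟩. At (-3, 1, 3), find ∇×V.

(∇×V)₁ = ∂V₃/∂y − ∂V₂/∂z = 12*x^2
(∇×V)₂ = ∂V₁/∂z − ∂V₃/∂x = 6*x^2 - 24*x*y + 16*x
(∇×V)₃ = ∂V₂/∂x − ∂V₁/∂y = -3*x^2 + 6*y
∇×V = (12*x^2, 6*x^2 - 24*x*y + 16*x, -3*x^2 + 6*y)
At (-3, 1, 3): (108, 78, -21).

(108, 78, -21)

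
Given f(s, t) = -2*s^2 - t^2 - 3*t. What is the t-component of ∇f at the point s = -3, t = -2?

1

(∇f)_2 = ∂f/∂t = -2*t - 3
At (-3, -2): 1.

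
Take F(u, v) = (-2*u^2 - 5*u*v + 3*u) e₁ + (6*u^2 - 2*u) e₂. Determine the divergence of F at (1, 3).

∂F₁/∂u = -4*u - 5*v + 3
∂F₂/∂v = 0
∇·F = -4*u - 5*v + 3
At (1, 3): -16.

-16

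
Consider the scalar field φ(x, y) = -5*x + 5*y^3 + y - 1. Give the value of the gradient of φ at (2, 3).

(-5, 136)

∂φ/∂x = -5
∂φ/∂y = 15*y^2 + 1
∇φ = (-5, 15*y^2 + 1)
At (2, 3): (-5, 136).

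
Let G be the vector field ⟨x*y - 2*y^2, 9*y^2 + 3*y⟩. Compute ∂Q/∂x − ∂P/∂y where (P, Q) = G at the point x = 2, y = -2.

∂G₂/∂x = 0
∂G₁/∂y = x - 4*y
Scalar curl = -x + 4*y
At (2, -2): -10.

-10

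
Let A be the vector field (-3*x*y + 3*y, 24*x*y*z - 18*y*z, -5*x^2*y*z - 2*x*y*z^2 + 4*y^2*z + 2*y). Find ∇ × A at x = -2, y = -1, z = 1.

(-88, 18, -33)

(∇×A)₁ = ∂A₃/∂y − ∂A₂/∂z = -5*x^2*z - 24*x*y - 2*x*z^2 + 8*y*z + 18*y + 2
(∇×A)₂ = ∂A₁/∂z − ∂A₃/∂x = 10*x*y*z + 2*y*z^2
(∇×A)₃ = ∂A₂/∂x − ∂A₁/∂y = 3*x + 24*y*z - 3
∇×A = (-5*x^2*z - 24*x*y - 2*x*z^2 + 8*y*z + 18*y + 2, 10*x*y*z + 2*y*z^2, 3*x + 24*y*z - 3)
At (-2, -1, 1): (-88, 18, -33).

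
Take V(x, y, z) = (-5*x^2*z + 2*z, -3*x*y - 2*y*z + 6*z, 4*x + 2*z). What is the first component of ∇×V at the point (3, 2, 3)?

-2

(∇×V)_1 = ∂V₃/∂y − ∂V₂/∂z
= 0 − (-2*y + 6)
= 2*y - 6
At (3, 2, 3): -2.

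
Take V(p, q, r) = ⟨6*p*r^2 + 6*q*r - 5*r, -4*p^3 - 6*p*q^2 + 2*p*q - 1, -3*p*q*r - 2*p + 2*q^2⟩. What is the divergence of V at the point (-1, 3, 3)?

∂V₁/∂p = 6*r^2
∂V₂/∂q = -12*p*q + 2*p
∂V₃/∂r = -3*p*q
∇·V = -15*p*q + 2*p + 6*r^2
At (-1, 3, 3): 97.

97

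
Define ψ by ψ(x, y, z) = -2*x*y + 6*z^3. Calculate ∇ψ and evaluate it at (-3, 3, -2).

(-6, 6, 72)

∂ψ/∂x = -2*y
∂ψ/∂y = -2*x
∂ψ/∂z = 18*z^2
∇ψ = (-2*y, -2*x, 18*z^2)
At (-3, 3, -2): (-6, 6, 72).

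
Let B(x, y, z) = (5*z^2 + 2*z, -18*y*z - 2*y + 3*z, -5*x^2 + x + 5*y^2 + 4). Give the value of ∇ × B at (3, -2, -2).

(∇×B)₁ = ∂B₃/∂y − ∂B₂/∂z = 28*y - 3
(∇×B)₂ = ∂B₁/∂z − ∂B₃/∂x = 10*x + 10*z + 1
(∇×B)₃ = ∂B₂/∂x − ∂B₁/∂y = 0
∇×B = (28*y - 3, 10*x + 10*z + 1, 0)
At (3, -2, -2): (-59, 11, 0).

(-59, 11, 0)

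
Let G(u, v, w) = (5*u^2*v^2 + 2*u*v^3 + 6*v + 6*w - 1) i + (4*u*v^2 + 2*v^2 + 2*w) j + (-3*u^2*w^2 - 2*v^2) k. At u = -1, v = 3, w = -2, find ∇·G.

∂G₁/∂u = 10*u*v^2 + 2*v^3
∂G₂/∂v = 8*u*v + 4*v
∂G₃/∂w = -6*u^2*w
∇·G = -6*u^2*w + 10*u*v^2 + 8*u*v + 2*v^3 + 4*v
At (-1, 3, -2): -36.

-36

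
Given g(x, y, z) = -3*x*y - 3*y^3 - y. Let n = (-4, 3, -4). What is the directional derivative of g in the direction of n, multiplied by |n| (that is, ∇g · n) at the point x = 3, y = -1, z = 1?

∂g/∂x = -3*y
∂g/∂y = -3*x - 9*y^2 - 1
∂g/∂z = 0
∇g at (3, -1, 1) = (3, -19, 0)
∇g · n = (3)(-4) + (-19)(3) + (0)(-4) = -69

-69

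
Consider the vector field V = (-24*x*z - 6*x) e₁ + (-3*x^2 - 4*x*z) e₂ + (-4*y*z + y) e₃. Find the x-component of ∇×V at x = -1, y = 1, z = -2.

(∇×V)_1 = ∂V₃/∂y − ∂V₂/∂z
= -4*z + 1 − (-4*x)
= 4*x - 4*z + 1
At (-1, 1, -2): 5.

5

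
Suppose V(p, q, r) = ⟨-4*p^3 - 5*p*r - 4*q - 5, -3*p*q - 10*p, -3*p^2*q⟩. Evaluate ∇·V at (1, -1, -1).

-10

∂V₁/∂p = -12*p^2 - 5*r
∂V₂/∂q = -3*p
∂V₃/∂r = 0
∇·V = -12*p^2 - 3*p - 5*r
At (1, -1, -1): -10.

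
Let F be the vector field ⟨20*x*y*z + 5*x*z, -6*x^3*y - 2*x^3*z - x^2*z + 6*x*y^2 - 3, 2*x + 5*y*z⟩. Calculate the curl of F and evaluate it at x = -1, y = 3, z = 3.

(∇×F)₁ = ∂F₃/∂y − ∂F₂/∂z = 2*x^3 + x^2 + 5*z
(∇×F)₂ = ∂F₁/∂z − ∂F₃/∂x = 20*x*y + 5*x - 2
(∇×F)₃ = ∂F₂/∂x − ∂F₁/∂y = -18*x^2*y - 6*x^2*z - 22*x*z + 6*y^2
∇×F = (2*x^3 + x^2 + 5*z, 20*x*y + 5*x - 2, -18*x^2*y - 6*x^2*z - 22*x*z + 6*y^2)
At (-1, 3, 3): (14, -67, 48).

(14, -67, 48)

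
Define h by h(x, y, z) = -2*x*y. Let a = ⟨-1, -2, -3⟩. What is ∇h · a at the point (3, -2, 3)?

∂h/∂x = -2*y
∂h/∂y = -2*x
∂h/∂z = 0
∇h at (3, -2, 3) = (4, -6, 0)
∇h · a = (4)(-1) + (-6)(-2) + (0)(-3) = 8

8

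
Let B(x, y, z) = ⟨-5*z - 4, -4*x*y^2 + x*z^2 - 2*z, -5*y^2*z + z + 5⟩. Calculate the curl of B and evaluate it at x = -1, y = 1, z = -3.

(∇×B)₁ = ∂B₃/∂y − ∂B₂/∂z = -2*x*z - 10*y*z + 2
(∇×B)₂ = ∂B₁/∂z − ∂B₃/∂x = -5
(∇×B)₃ = ∂B₂/∂x − ∂B₁/∂y = -4*y^2 + z^2
∇×B = (-2*x*z - 10*y*z + 2, -5, -4*y^2 + z^2)
At (-1, 1, -3): (26, -5, 5).

(26, -5, 5)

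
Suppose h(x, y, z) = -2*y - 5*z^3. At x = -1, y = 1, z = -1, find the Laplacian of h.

30

∂²h/∂x² = 0
∂²h/∂y² = 0
∂²h/∂z² = -30*z
∇²h = -30*z
At (-1, 1, -1): 30.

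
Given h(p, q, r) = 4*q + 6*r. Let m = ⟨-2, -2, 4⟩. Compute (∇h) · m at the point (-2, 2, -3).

∂h/∂p = 0
∂h/∂q = 4
∂h/∂r = 6
∇h at (-2, 2, -3) = (0, 4, 6)
∇h · m = (0)(-2) + (4)(-2) + (6)(4) = 16

16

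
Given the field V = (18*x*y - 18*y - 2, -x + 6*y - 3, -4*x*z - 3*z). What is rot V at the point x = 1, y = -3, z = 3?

(∇×V)₁ = ∂V₃/∂y − ∂V₂/∂z = 0
(∇×V)₂ = ∂V₁/∂z − ∂V₃/∂x = 4*z
(∇×V)₃ = ∂V₂/∂x − ∂V₁/∂y = -18*x + 17
∇×V = (0, 4*z, -18*x + 17)
At (1, -3, 3): (0, 12, -1).

(0, 12, -1)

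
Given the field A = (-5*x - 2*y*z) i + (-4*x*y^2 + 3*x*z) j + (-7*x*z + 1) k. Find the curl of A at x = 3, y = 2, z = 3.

(∇×A)₁ = ∂A₃/∂y − ∂A₂/∂z = -3*x
(∇×A)₂ = ∂A₁/∂z − ∂A₃/∂x = -2*y + 7*z
(∇×A)₃ = ∂A₂/∂x − ∂A₁/∂y = -4*y^2 + 5*z
∇×A = (-3*x, -2*y + 7*z, -4*y^2 + 5*z)
At (3, 2, 3): (-9, 17, -1).

(-9, 17, -1)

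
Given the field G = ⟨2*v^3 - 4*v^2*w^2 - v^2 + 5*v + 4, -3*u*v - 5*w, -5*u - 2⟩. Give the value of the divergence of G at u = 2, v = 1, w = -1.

-6

∂G₁/∂u = 0
∂G₂/∂v = -3*u
∂G₃/∂w = 0
∇·G = -3*u
At (2, 1, -1): -6.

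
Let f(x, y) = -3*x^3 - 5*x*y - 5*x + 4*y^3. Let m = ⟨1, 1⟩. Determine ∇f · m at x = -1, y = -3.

114

∂f/∂x = -9*x^2 - 5*y - 5
∂f/∂y = -5*x + 12*y^2
∇f at (-1, -3) = (1, 113)
∇f · m = (1)(1) + (113)(1) = 114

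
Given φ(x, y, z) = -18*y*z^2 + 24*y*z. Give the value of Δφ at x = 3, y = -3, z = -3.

∂²φ/∂x² = 0
∂²φ/∂y² = 0
∂²φ/∂z² = -36*y
∇²φ = -36*y
At (3, -3, -3): 108.

108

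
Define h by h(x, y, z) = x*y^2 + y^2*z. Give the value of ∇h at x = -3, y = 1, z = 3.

(1, 0, 1)

∂h/∂x = y^2
∂h/∂y = 2*x*y + 2*y*z
∂h/∂z = y^2
∇h = (y^2, 2*x*y + 2*y*z, y^2)
At (-3, 1, 3): (1, 0, 1).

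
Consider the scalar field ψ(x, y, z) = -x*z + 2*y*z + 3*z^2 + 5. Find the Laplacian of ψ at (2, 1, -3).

∂²ψ/∂x² = 0
∂²ψ/∂y² = 0
∂²ψ/∂z² = 6
∇²ψ = 6
At (2, 1, -3): 6.

6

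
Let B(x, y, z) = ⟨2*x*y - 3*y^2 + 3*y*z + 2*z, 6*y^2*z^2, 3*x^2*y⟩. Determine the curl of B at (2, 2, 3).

(-132, -16, -1)

(∇×B)₁ = ∂B₃/∂y − ∂B₂/∂z = 3*x^2 - 12*y^2*z
(∇×B)₂ = ∂B₁/∂z − ∂B₃/∂x = -6*x*y + 3*y + 2
(∇×B)₃ = ∂B₂/∂x − ∂B₁/∂y = -2*x + 6*y - 3*z
∇×B = (3*x^2 - 12*y^2*z, -6*x*y + 3*y + 2, -2*x + 6*y - 3*z)
At (2, 2, 3): (-132, -16, -1).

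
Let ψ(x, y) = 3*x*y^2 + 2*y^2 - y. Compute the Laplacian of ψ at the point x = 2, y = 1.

16

∂²ψ/∂x² = 0
∂²ψ/∂y² = 2*(3*x + 2)
∇²ψ = 6*x + 4
At (2, 1): 16.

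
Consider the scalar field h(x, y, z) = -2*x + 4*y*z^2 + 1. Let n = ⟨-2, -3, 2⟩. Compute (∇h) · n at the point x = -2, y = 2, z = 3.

-8

∂h/∂x = -2
∂h/∂y = 4*z^2
∂h/∂z = 8*y*z
∇h at (-2, 2, 3) = (-2, 36, 48)
∇h · n = (-2)(-2) + (36)(-3) + (48)(2) = -8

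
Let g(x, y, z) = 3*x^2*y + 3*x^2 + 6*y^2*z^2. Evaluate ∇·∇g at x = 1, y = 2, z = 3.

174

∂²g/∂x² = 6*(y + 1)
∂²g/∂y² = 12*z^2
∂²g/∂z² = 12*y^2
∇²g = 12*y^2 + 6*y + 12*z^2 + 6
At (1, 2, 3): 174.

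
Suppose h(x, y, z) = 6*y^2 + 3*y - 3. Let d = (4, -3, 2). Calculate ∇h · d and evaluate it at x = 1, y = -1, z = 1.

27

∂h/∂x = 0
∂h/∂y = 12*y + 3
∂h/∂z = 0
∇h at (1, -1, 1) = (0, -9, 0)
∇h · d = (0)(4) + (-9)(-3) + (0)(2) = 27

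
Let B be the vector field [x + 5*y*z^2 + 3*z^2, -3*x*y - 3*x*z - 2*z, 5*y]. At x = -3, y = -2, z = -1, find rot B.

(-2, 14, 4)

(∇×B)₁ = ∂B₃/∂y − ∂B₂/∂z = 3*x + 7
(∇×B)₂ = ∂B₁/∂z − ∂B₃/∂x = 10*y*z + 6*z
(∇×B)₃ = ∂B₂/∂x − ∂B₁/∂y = -3*y - 5*z^2 - 3*z
∇×B = (3*x + 7, 10*y*z + 6*z, -3*y - 5*z^2 - 3*z)
At (-3, -2, -1): (-2, 14, 4).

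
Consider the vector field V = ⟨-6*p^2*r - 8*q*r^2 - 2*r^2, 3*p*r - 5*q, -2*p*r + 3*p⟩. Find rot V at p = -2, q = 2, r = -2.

(∇×V)₁ = ∂V₃/∂q − ∂V₂/∂r = -3*p
(∇×V)₂ = ∂V₁/∂r − ∂V₃/∂p = -6*p^2 - 16*q*r - 2*r - 3
(∇×V)₃ = ∂V₂/∂p − ∂V₁/∂q = 8*r^2 + 3*r
∇×V = (-3*p, -6*p^2 - 16*q*r - 2*r - 3, 8*r^2 + 3*r)
At (-2, 2, -2): (6, 41, 26).

(6, 41, 26)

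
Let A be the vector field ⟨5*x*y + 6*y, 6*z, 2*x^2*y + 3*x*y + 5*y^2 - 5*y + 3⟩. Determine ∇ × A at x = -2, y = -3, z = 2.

(-39, -15, 4)

(∇×A)₁ = ∂A₃/∂y − ∂A₂/∂z = 2*x^2 + 3*x + 10*y - 11
(∇×A)₂ = ∂A₁/∂z − ∂A₃/∂x = -4*x*y - 3*y
(∇×A)₃ = ∂A₂/∂x − ∂A₁/∂y = -5*x - 6
∇×A = (2*x^2 + 3*x + 10*y - 11, -4*x*y - 3*y, -5*x - 6)
At (-2, -3, 2): (-39, -15, 4).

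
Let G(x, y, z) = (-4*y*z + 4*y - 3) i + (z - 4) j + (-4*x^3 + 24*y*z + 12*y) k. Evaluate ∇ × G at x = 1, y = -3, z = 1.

(35, 24, 0)

(∇×G)₁ = ∂G₃/∂y − ∂G₂/∂z = 24*z + 11
(∇×G)₂ = ∂G₁/∂z − ∂G₃/∂x = 12*x^2 - 4*y
(∇×G)₃ = ∂G₂/∂x − ∂G₁/∂y = 4*z - 4
∇×G = (24*z + 11, 12*x^2 - 4*y, 4*z - 4)
At (1, -3, 1): (35, 24, 0).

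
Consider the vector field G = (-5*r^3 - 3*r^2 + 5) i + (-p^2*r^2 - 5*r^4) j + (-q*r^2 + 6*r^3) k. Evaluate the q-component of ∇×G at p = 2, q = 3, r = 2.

-72

(∇×G)_2 = ∂G₁/∂r − ∂G₃/∂p
= -15*r^2 - 6*r − (0)
= -15*r^2 - 6*r
At (2, 3, 2): -72.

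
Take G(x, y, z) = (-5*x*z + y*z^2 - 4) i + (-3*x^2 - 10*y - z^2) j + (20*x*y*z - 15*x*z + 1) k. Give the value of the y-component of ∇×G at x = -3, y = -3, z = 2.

153

(∇×G)_2 = ∂G₁/∂z − ∂G₃/∂x
= -5*x + 2*y*z − (20*y*z - 15*z)
= -5*x - 18*y*z + 15*z
At (-3, -3, 2): 153.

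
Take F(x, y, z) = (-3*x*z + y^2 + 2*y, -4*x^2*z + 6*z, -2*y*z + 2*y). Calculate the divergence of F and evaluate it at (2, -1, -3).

11

∂F₁/∂x = -3*z
∂F₂/∂y = 0
∂F₃/∂z = -2*y
∇·F = -2*y - 3*z
At (2, -1, -3): 11.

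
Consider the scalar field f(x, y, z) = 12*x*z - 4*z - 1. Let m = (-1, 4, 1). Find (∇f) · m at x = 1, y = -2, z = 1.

∂f/∂x = 12*z
∂f/∂y = 0
∂f/∂z = 12*x - 4
∇f at (1, -2, 1) = (12, 0, 8)
∇f · m = (12)(-1) + (0)(4) + (8)(1) = -4

-4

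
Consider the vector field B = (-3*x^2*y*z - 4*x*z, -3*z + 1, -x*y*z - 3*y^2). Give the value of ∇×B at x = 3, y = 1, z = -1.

(0, -40, -27)

(∇×B)₁ = ∂B₃/∂y − ∂B₂/∂z = -x*z - 6*y + 3
(∇×B)₂ = ∂B₁/∂z − ∂B₃/∂x = -3*x^2*y - 4*x + y*z
(∇×B)₃ = ∂B₂/∂x − ∂B₁/∂y = 3*x^2*z
∇×B = (-x*z - 6*y + 3, -3*x^2*y - 4*x + y*z, 3*x^2*z)
At (3, 1, -1): (0, -40, -27).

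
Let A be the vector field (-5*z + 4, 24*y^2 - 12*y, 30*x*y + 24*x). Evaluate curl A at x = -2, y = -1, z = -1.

(-60, 1, 0)

(∇×A)₁ = ∂A₃/∂y − ∂A₂/∂z = 30*x
(∇×A)₂ = ∂A₁/∂z − ∂A₃/∂x = -30*y - 29
(∇×A)₃ = ∂A₂/∂x − ∂A₁/∂y = 0
∇×A = (30*x, -30*y - 29, 0)
At (-2, -1, -1): (-60, 1, 0).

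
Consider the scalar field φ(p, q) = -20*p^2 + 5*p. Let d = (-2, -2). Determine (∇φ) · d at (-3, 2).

-250

∂φ/∂p = -40*p + 5
∂φ/∂q = 0
∇φ at (-3, 2) = (125, 0)
∇φ · d = (125)(-2) + (0)(-2) = -250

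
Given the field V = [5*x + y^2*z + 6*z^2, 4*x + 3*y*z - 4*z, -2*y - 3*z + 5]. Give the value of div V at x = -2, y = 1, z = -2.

-4

∂V₁/∂x = 5
∂V₂/∂y = 3*z
∂V₃/∂z = -3
∇·V = 3*z + 2
At (-2, 1, -2): -4.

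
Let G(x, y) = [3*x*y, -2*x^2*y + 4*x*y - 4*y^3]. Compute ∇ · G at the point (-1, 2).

∂G₁/∂x = 3*y
∂G₂/∂y = -2*x^2 + 4*x - 12*y^2
∇·G = -2*x^2 + 4*x - 12*y^2 + 3*y
At (-1, 2): -48.

-48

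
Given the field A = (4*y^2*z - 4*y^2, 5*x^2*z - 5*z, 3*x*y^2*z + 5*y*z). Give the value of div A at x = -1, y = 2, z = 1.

∂A₁/∂x = 0
∂A₂/∂y = 0
∂A₃/∂z = 3*x*y^2 + 5*y
∇·A = 3*x*y^2 + 5*y
At (-1, 2, 1): -2.

-2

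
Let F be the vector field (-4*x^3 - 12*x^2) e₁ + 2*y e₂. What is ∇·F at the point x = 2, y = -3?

-94

∂F₁/∂x = -12*x^2 - 24*x
∂F₂/∂y = 2
∇·F = -12*x^2 - 24*x + 2
At (2, -3): -94.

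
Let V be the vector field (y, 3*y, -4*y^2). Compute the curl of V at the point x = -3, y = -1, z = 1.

(8, 0, -1)

(∇×V)₁ = ∂V₃/∂y − ∂V₂/∂z = -8*y
(∇×V)₂ = ∂V₁/∂z − ∂V₃/∂x = 0
(∇×V)₃ = ∂V₂/∂x − ∂V₁/∂y = -1
∇×V = (-8*y, 0, -1)
At (-3, -1, 1): (8, 0, -1).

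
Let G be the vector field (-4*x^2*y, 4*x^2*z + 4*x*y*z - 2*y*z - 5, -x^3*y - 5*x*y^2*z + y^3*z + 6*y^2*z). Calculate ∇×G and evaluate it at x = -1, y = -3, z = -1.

(18, -54, 24)

(∇×G)₁ = ∂G₃/∂y − ∂G₂/∂z = -x^3 - 4*x^2 - 10*x*y*z - 4*x*y + 3*y^2*z + 12*y*z + 2*y
(∇×G)₂ = ∂G₁/∂z − ∂G₃/∂x = 3*x^2*y + 5*y^2*z
(∇×G)₃ = ∂G₂/∂x − ∂G₁/∂y = 4*x^2 + 8*x*z + 4*y*z
∇×G = (-x^3 - 4*x^2 - 10*x*y*z - 4*x*y + 3*y^2*z + 12*y*z + 2*y, 3*x^2*y + 5*y^2*z, 4*x^2 + 8*x*z + 4*y*z)
At (-1, -3, -1): (18, -54, 24).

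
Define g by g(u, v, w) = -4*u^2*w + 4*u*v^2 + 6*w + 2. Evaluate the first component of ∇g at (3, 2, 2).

-32

(∇g)_1 = ∂g/∂u = -8*u*w + 4*v^2
At (3, 2, 2): -32.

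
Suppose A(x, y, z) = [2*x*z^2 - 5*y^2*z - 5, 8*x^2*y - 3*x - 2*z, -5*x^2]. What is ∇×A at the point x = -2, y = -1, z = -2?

(∇×A)₁ = ∂A₃/∂y − ∂A₂/∂z = 2
(∇×A)₂ = ∂A₁/∂z − ∂A₃/∂x = 4*x*z + 10*x - 5*y^2
(∇×A)₃ = ∂A₂/∂x − ∂A₁/∂y = 16*x*y + 10*y*z - 3
∇×A = (2, 4*x*z + 10*x - 5*y^2, 16*x*y + 10*y*z - 3)
At (-2, -1, -2): (2, -9, 49).

(2, -9, 49)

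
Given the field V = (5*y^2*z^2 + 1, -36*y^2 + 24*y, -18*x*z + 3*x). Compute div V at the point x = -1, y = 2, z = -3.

-102

∂V₁/∂x = 0
∂V₂/∂y = -72*y + 24
∂V₃/∂z = -18*x
∇·V = -18*x - 72*y + 24
At (-1, 2, -3): -102.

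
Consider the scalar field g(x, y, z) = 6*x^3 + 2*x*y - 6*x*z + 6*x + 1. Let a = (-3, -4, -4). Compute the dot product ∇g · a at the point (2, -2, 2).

-154

∂g/∂x = 18*x^2 + 2*y - 6*z + 6
∂g/∂y = 2*x
∂g/∂z = -6*x
∇g at (2, -2, 2) = (62, 4, -12)
∇g · a = (62)(-3) + (4)(-4) + (-12)(-4) = -154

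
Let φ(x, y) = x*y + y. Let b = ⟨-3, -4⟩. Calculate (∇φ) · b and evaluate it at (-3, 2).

2

∂φ/∂x = y
∂φ/∂y = x + 1
∇φ at (-3, 2) = (2, -2)
∇φ · b = (2)(-3) + (-2)(-4) = 2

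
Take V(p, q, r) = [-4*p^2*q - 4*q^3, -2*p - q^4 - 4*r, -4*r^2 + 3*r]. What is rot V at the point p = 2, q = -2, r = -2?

(4, 0, 62)

(∇×V)₁ = ∂V₃/∂q − ∂V₂/∂r = 4
(∇×V)₂ = ∂V₁/∂r − ∂V₃/∂p = 0
(∇×V)₃ = ∂V₂/∂p − ∂V₁/∂q = 4*p^2 + 12*q^2 - 2
∇×V = (4, 0, 4*p^2 + 12*q^2 - 2)
At (2, -2, -2): (4, 0, 62).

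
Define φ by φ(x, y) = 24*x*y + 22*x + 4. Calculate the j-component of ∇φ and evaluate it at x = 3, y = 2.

72

(∇φ)_2 = ∂φ/∂y = 24*x
At (3, 2): 72.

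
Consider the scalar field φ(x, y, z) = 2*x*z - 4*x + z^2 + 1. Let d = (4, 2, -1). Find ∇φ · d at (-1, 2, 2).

-2

∂φ/∂x = 2*z - 4
∂φ/∂y = 0
∂φ/∂z = 2*x + 2*z
∇φ at (-1, 2, 2) = (0, 0, 2)
∇φ · d = (0)(4) + (0)(2) + (2)(-1) = -2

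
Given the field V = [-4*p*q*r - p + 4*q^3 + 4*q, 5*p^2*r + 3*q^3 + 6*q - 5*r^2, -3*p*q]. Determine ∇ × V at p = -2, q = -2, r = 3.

(16, -22, -136)

(∇×V)₁ = ∂V₃/∂q − ∂V₂/∂r = -5*p^2 - 3*p + 10*r
(∇×V)₂ = ∂V₁/∂r − ∂V₃/∂p = -4*p*q + 3*q
(∇×V)₃ = ∂V₂/∂p − ∂V₁/∂q = 14*p*r - 12*q^2 - 4
∇×V = (-5*p^2 - 3*p + 10*r, -4*p*q + 3*q, 14*p*r - 12*q^2 - 4)
At (-2, -2, 3): (16, -22, -136).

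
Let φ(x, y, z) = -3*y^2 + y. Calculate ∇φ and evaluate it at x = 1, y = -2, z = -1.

∂φ/∂x = 0
∂φ/∂y = -6*y + 1
∂φ/∂z = 0
∇φ = (0, -6*y + 1, 0)
At (1, -2, -1): (0, 13, 0).

(0, 13, 0)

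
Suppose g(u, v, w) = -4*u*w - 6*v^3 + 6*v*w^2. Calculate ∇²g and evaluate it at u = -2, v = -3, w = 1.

∂²g/∂u² = 0
∂²g/∂v² = -36*v
∂²g/∂w² = 12*v
∇²g = -24*v
At (-2, -3, 1): 72.

72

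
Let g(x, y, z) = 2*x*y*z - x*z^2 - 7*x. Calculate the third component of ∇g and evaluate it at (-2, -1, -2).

-4

(∇g)_3 = ∂g/∂z = 2*x*y - 2*x*z
At (-2, -1, -2): -4.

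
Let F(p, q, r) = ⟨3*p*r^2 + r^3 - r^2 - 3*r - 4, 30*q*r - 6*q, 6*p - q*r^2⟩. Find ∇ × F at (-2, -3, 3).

(∇×F)₁ = ∂F₃/∂q − ∂F₂/∂r = -30*q - r^2
(∇×F)₂ = ∂F₁/∂r − ∂F₃/∂p = 6*p*r + 3*r^2 - 2*r - 9
(∇×F)₃ = ∂F₂/∂p − ∂F₁/∂q = 0
∇×F = (-30*q - r^2, 6*p*r + 3*r^2 - 2*r - 9, 0)
At (-2, -3, 3): (81, -24, 0).

(81, -24, 0)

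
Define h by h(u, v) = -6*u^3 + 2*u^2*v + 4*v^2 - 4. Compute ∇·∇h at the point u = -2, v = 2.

∂²h/∂u² = 4*(-9*u + v)
∂²h/∂v² = 8
∇²h = -36*u + 4*v + 8
At (-2, 2): 88.

88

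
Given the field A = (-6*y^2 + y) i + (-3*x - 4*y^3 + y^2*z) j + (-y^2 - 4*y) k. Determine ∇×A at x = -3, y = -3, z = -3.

(∇×A)₁ = ∂A₃/∂y − ∂A₂/∂z = -y^2 - 2*y - 4
(∇×A)₂ = ∂A₁/∂z − ∂A₃/∂x = 0
(∇×A)₃ = ∂A₂/∂x − ∂A₁/∂y = 12*y - 4
∇×A = (-y^2 - 2*y - 4, 0, 12*y - 4)
At (-3, -3, -3): (-7, 0, -40).

(-7, 0, -40)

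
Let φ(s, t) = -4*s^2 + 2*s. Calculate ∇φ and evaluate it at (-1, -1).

(10, 0)

∂φ/∂s = -8*s + 2
∂φ/∂t = 0
∇φ = (-8*s + 2, 0)
At (-1, -1): (10, 0).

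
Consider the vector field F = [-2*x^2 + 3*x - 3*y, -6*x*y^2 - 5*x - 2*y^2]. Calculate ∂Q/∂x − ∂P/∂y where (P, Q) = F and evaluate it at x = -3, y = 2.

∂F₂/∂x = -6*y^2 - 5
∂F₁/∂y = -3
Scalar curl = -6*y^2 - 2
At (-3, 2): -26.

-26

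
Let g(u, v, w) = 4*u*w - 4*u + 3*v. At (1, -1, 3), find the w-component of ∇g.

(∇g)_3 = ∂g/∂w = 4*u
At (1, -1, 3): 4.

4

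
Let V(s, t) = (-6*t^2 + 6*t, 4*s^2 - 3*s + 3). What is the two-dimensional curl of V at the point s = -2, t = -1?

-37

∂V₂/∂s = 8*s - 3
∂V₁/∂t = -12*t + 6
Scalar curl = 8*s + 12*t - 9
At (-2, -1): -37.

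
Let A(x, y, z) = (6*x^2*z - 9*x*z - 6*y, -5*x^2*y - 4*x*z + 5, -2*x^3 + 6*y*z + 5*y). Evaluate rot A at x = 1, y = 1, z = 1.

(15, 3, -8)

(∇×A)₁ = ∂A₃/∂y − ∂A₂/∂z = 4*x + 6*z + 5
(∇×A)₂ = ∂A₁/∂z − ∂A₃/∂x = 12*x^2 - 9*x
(∇×A)₃ = ∂A₂/∂x − ∂A₁/∂y = -10*x*y - 4*z + 6
∇×A = (4*x + 6*z + 5, 12*x^2 - 9*x, -10*x*y - 4*z + 6)
At (1, 1, 1): (15, 3, -8).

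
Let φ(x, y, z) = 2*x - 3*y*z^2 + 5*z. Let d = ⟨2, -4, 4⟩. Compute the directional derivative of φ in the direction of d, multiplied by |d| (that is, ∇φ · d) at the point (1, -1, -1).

12

∂φ/∂x = 2
∂φ/∂y = -3*z^2
∂φ/∂z = -6*y*z + 5
∇φ at (1, -1, -1) = (2, -3, -1)
∇φ · d = (2)(2) + (-3)(-4) + (-1)(4) = 12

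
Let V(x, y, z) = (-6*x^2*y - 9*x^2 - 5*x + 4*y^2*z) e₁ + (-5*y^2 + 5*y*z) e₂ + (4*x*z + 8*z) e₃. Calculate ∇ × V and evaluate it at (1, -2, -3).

(∇×V)₁ = ∂V₃/∂y − ∂V₂/∂z = -5*y
(∇×V)₂ = ∂V₁/∂z − ∂V₃/∂x = 4*y^2 - 4*z
(∇×V)₃ = ∂V₂/∂x − ∂V₁/∂y = 6*x^2 - 8*y*z
∇×V = (-5*y, 4*y^2 - 4*z, 6*x^2 - 8*y*z)
At (1, -2, -3): (10, 28, -42).

(10, 28, -42)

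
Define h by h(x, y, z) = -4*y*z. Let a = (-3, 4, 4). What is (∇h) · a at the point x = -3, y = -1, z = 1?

∂h/∂x = 0
∂h/∂y = -4*z
∂h/∂z = -4*y
∇h at (-3, -1, 1) = (0, -4, 4)
∇h · a = (0)(-3) + (-4)(4) + (4)(4) = 0

0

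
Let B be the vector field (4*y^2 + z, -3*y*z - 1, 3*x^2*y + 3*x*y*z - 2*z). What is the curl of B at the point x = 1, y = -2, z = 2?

(∇×B)₁ = ∂B₃/∂y − ∂B₂/∂z = 3*x^2 + 3*x*z + 3*y
(∇×B)₂ = ∂B₁/∂z − ∂B₃/∂x = -6*x*y - 3*y*z + 1
(∇×B)₃ = ∂B₂/∂x − ∂B₁/∂y = -8*y
∇×B = (3*x^2 + 3*x*z + 3*y, -6*x*y - 3*y*z + 1, -8*y)
At (1, -2, 2): (3, 25, 16).

(3, 25, 16)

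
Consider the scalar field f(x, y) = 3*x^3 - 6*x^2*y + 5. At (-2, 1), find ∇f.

∂f/∂x = 9*x^2 - 12*x*y
∂f/∂y = -6*x^2
∇f = (9*x^2 - 12*x*y, -6*x^2)
At (-2, 1): (60, -24).

(60, -24)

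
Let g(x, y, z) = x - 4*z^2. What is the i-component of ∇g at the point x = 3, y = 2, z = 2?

1

(∇g)_1 = ∂g/∂x = 1
At (3, 2, 2): 1.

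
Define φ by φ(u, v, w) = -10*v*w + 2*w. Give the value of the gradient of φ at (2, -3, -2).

(0, 20, 32)

∂φ/∂u = 0
∂φ/∂v = -10*w
∂φ/∂w = -10*v + 2
∇φ = (0, -10*w, -10*v + 2)
At (2, -3, -2): (0, 20, 32).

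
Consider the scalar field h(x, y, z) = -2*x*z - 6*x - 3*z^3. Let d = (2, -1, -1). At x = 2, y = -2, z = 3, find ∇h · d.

∂h/∂x = -2*z - 6
∂h/∂y = 0
∂h/∂z = -2*x - 9*z^2
∇h at (2, -2, 3) = (-12, 0, -85)
∇h · d = (-12)(2) + (0)(-1) + (-85)(-1) = 61

61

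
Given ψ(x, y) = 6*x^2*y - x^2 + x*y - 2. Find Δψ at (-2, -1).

∂²ψ/∂x² = 2*(6*y - 1)
∂²ψ/∂y² = 0
∇²ψ = 12*y - 2
At (-2, -1): -14.

-14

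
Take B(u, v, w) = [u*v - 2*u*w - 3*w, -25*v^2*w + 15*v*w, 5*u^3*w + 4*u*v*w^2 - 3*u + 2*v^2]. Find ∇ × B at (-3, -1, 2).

(-12, -248, 3)

(∇×B)₁ = ∂B₃/∂v − ∂B₂/∂w = 4*u*w^2 + 25*v^2 - 11*v
(∇×B)₂ = ∂B₁/∂w − ∂B₃/∂u = -15*u^2*w - 2*u - 4*v*w^2
(∇×B)₃ = ∂B₂/∂u − ∂B₁/∂v = -u
∇×B = (4*u*w^2 + 25*v^2 - 11*v, -15*u^2*w - 2*u - 4*v*w^2, -u)
At (-3, -1, 2): (-12, -248, 3).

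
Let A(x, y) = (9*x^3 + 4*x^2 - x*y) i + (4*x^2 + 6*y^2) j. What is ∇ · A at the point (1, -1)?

∂A₁/∂x = 27*x^2 + 8*x - y
∂A₂/∂y = 12*y
∇·A = 27*x^2 + 8*x + 11*y
At (1, -1): 24.

24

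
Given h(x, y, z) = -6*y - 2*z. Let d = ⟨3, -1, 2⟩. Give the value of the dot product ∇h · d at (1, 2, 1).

2

∂h/∂x = 0
∂h/∂y = -6
∂h/∂z = -2
∇h at (1, 2, 1) = (0, -6, -2)
∇h · d = (0)(3) + (-6)(-1) + (-2)(2) = 2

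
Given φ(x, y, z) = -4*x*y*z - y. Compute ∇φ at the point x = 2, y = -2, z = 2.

(16, -17, 16)

∂φ/∂x = -4*y*z
∂φ/∂y = -4*x*z - 1
∂φ/∂z = -4*x*y
∇φ = (-4*y*z, -4*x*z - 1, -4*x*y)
At (2, -2, 2): (16, -17, 16).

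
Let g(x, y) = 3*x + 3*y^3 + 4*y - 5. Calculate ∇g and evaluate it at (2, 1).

(3, 13)

∂g/∂x = 3
∂g/∂y = 9*y^2 + 4
∇g = (3, 9*y^2 + 4)
At (2, 1): (3, 13).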